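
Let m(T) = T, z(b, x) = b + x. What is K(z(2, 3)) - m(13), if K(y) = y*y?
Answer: 12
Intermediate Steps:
K(y) = y²
K(z(2, 3)) - m(13) = (2 + 3)² - 1*13 = 5² - 13 = 25 - 13 = 12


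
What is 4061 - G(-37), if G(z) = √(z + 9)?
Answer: 4061 - 2*I*√7 ≈ 4061.0 - 5.2915*I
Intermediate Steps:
G(z) = √(9 + z)
4061 - G(-37) = 4061 - √(9 - 37) = 4061 - √(-28) = 4061 - 2*I*√7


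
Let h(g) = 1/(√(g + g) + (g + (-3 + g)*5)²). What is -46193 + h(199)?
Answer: -89254760436015578/1932213981283 - √398/1932213981283 ≈ -46193.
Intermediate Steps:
h(g) = 1/((-15 + 6*g)² + √2*√g) (h(g) = 1/(√(2*g) + (g + (-15 + 5*g))²) = 1/(√2*√g + (-15 + 6*g)²) = 1/((-15 + 6*g)² + √2*√g))
-46193 + h(199) = -46193 + 1/(9*(-5 + 2*199)² + √2*√199) = -46193 + 1/(9*(-5 + 398)² + √398) = -46193 + 1/(9*393² + √398) = -46193 + 1/(9*154449 + √398) = -46193 + 1/(1390041 + √398)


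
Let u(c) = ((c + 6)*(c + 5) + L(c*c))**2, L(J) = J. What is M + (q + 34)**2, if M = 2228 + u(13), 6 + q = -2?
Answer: 264025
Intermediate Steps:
q = -8 (q = -6 - 2 = -8)
u(c) = (c**2 + (5 + c)*(6 + c))**2 (u(c) = ((c + 6)*(c + 5) + c*c)**2 = ((6 + c)*(5 + c) + c**2)**2 = ((5 + c)*(6 + c) + c**2)**2 = (c**2 + (5 + c)*(6 + c))**2)
M = 263349 (M = 2228 + (30 + 2*13**2 + 11*13)**2 = 2228 + (30 + 2*169 + 143)**2 = 2228 + (30 + 338 + 143)**2 = 2228 + 511**2 = 2228 + 261121 = 263349)
M + (q + 34)**2 = 263349 + (-8 + 34)**2 = 263349 + 26**2 = 263349 + 676 = 264025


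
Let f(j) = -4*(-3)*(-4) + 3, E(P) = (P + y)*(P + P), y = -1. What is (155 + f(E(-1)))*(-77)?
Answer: -8470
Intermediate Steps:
E(P) = 2*P*(-1 + P) (E(P) = (P - 1)*(P + P) = (-1 + P)*(2*P) = 2*P*(-1 + P))
f(j) = -45 (f(j) = 12*(-4) + 3 = -48 + 3 = -45)
(155 + f(E(-1)))*(-77) = (155 - 45)*(-77) = 110*(-77) = -8470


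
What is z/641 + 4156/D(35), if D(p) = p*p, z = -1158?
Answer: 1245446/785225 ≈ 1.5861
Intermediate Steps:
D(p) = p²
z/641 + 4156/D(35) = -1158/641 + 4156/(35²) = -1158*1/641 + 4156/1225 = -1158/641 + 4156*(1/1225) = -1158/641 + 4156/1225 = 1245446/785225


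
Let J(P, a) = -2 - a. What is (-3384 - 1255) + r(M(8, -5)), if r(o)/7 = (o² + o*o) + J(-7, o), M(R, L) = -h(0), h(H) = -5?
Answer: -4338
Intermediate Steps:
M(R, L) = 5 (M(R, L) = -1*(-5) = 5)
r(o) = -14 - 7*o + 14*o² (r(o) = 7*((o² + o*o) + (-2 - o)) = 7*((o² + o²) + (-2 - o)) = 7*(2*o² + (-2 - o)) = 7*(-2 - o + 2*o²) = -14 - 7*o + 14*o²)
(-3384 - 1255) + r(M(8, -5)) = (-3384 - 1255) + (-14 - 7*5 + 14*5²) = -4639 + (-14 - 35 + 14*25) = -4639 + (-14 - 35 + 350) = -4639 + 301 = -4338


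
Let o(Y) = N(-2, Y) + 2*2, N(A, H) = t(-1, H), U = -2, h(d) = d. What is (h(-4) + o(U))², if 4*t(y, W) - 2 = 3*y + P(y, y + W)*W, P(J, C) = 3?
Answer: 49/16 ≈ 3.0625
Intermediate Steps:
t(y, W) = ½ + 3*W/4 + 3*y/4 (t(y, W) = ½ + (3*y + 3*W)/4 = ½ + (3*W + 3*y)/4 = ½ + (3*W/4 + 3*y/4) = ½ + 3*W/4 + 3*y/4)
N(A, H) = -¼ + 3*H/4 (N(A, H) = ½ + 3*H/4 + (¾)*(-1) = ½ + 3*H/4 - ¾ = -¼ + 3*H/4)
o(Y) = 15/4 + 3*Y/4 (o(Y) = (-¼ + 3*Y/4) + 2*2 = (-¼ + 3*Y/4) + 4 = 15/4 + 3*Y/4)
(h(-4) + o(U))² = (-4 + (15/4 + (¾)*(-2)))² = (-4 + (15/4 - 3/2))² = (-4 + 9/4)² = (-7/4)² = 49/16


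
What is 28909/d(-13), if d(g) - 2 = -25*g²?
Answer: -28909/4223 ≈ -6.8456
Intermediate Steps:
d(g) = 2 - 25*g²
28909/d(-13) = 28909/(2 - 25*(-13)²) = 28909/(2 - 25*169) = 28909/(2 - 4225) = 28909/(-4223) = 28909*(-1/4223) = -28909/4223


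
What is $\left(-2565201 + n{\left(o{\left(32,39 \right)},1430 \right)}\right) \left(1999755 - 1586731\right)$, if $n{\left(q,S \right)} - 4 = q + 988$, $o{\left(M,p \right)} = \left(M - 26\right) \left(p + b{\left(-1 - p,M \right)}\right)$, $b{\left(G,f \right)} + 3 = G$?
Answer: $-1059089770592$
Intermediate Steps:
$b{\left(G,f \right)} = -3 + G$
$o{\left(M,p \right)} = 104 - 4 M$ ($o{\left(M,p \right)} = \left(M - 26\right) \left(p - \left(4 + p\right)\right) = \left(-26 + M\right) \left(p - \left(4 + p\right)\right) = \left(-26 + M\right) \left(-4\right) = 104 - 4 M$)
$n{\left(q,S \right)} = 992 + q$ ($n{\left(q,S \right)} = 4 + \left(q + 988\right) = 4 + \left(988 + q\right) = 992 + q$)
$\left(-2565201 + n{\left(o{\left(32,39 \right)},1430 \right)}\right) \left(1999755 - 1586731\right) = \left(-2565201 + \left(992 + \left(104 - 128\right)\right)\right) \left(1999755 - 1586731\right) = \left(-2565201 + \left(992 + \left(104 - 128\right)\right)\right) 413024 = \left(-2565201 + \left(992 - 24\right)\right) 413024 = \left(-2565201 + 968\right) 413024 = \left(-2564233\right) 413024 = -1059089770592$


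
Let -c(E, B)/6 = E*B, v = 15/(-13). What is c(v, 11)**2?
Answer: 980100/169 ≈ 5799.4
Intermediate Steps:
v = -15/13 (v = 15*(-1/13) = -15/13 ≈ -1.1538)
c(E, B) = -6*B*E (c(E, B) = -6*E*B = -6*B*E)
c(v, 11)**2 = (-6*11*(-15/13))**2 = (990/13)**2 = 980100/169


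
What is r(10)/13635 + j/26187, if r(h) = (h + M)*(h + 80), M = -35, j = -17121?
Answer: -2165671/2644887 ≈ -0.81881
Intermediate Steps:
r(h) = (-35 + h)*(80 + h) (r(h) = (h - 35)*(h + 80) = (-35 + h)*(80 + h))
r(10)/13635 + j/26187 = (-2800 + 10**2 + 45*10)/13635 - 17121/26187 = (-2800 + 100 + 450)*(1/13635) - 17121*1/26187 = -2250*1/13635 - 5707/8729 = -50/303 - 5707/8729 = -2165671/2644887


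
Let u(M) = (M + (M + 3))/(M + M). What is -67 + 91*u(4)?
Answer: 465/8 ≈ 58.125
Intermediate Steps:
u(M) = (3 + 2*M)/(2*M) (u(M) = (M + (3 + M))/((2*M)) = (3 + 2*M)*(1/(2*M)) = (3 + 2*M)/(2*M))
-67 + 91*u(4) = -67 + 91*((3/2 + 4)/4) = -67 + 91*((¼)*(11/2)) = -67 + 91*(11/8) = -67 + 1001/8 = 465/8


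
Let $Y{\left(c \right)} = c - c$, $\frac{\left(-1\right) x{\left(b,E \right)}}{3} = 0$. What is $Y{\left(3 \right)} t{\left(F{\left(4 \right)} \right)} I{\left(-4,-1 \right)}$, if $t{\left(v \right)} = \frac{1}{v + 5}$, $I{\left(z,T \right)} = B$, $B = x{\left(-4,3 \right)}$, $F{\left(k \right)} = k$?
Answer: $0$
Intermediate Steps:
$x{\left(b,E \right)} = 0$ ($x{\left(b,E \right)} = \left(-3\right) 0 = 0$)
$B = 0$
$Y{\left(c \right)} = 0$
$I{\left(z,T \right)} = 0$
$t{\left(v \right)} = \frac{1}{5 + v}$
$Y{\left(3 \right)} t{\left(F{\left(4 \right)} \right)} I{\left(-4,-1 \right)} = \frac{0}{5 + 4} \cdot 0 = \frac{0}{9} \cdot 0 = 0 \cdot \frac{1}{9} \cdot 0 = 0 \cdot 0 = 0$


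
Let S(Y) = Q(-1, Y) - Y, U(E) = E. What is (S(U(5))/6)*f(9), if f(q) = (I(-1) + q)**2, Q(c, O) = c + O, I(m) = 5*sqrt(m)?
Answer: -28/3 - 15*I ≈ -9.3333 - 15.0*I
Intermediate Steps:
Q(c, O) = O + c
f(q) = (q + 5*I)**2 (f(q) = (5*sqrt(-1) + q)**2 = (5*I + q)**2 = (q + 5*I)**2)
S(Y) = -1 (S(Y) = (Y - 1) - Y = (-1 + Y) - Y = -1)
(S(U(5))/6)*f(9) = (-1/6)*(9 + 5*I)**2 = ((1/6)*(-1))*(9 + 5*I)**2 = -(9 + 5*I)**2/6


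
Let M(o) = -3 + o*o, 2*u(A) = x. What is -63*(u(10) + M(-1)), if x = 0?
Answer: 126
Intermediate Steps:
u(A) = 0 (u(A) = (½)*0 = 0)
M(o) = -3 + o²
-63*(u(10) + M(-1)) = -63*(0 + (-3 + (-1)²)) = -63*(0 + (-3 + 1)) = -63*(0 - 2) = -63*(-2) = 126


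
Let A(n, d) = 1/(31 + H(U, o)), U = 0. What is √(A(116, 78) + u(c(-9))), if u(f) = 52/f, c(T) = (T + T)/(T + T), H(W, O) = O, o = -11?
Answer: √5205/10 ≈ 7.2146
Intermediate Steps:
c(T) = 1 (c(T) = (2*T)/((2*T)) = (2*T)*(1/(2*T)) = 1)
A(n, d) = 1/20 (A(n, d) = 1/(31 - 11) = 1/20)
√(A(116, 78) + u(c(-9))) = √(1/20 + 52/1) = √(1/20 + 52*1) = √(1/20 + 52) = √(1041/20) = √5205/10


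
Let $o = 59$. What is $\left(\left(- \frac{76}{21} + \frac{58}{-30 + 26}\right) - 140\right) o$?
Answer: $- \frac{391819}{42} \approx -9329.0$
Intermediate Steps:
$\left(\left(- \frac{76}{21} + \frac{58}{-30 + 26}\right) - 140\right) o = \left(\left(- \frac{76}{21} + \frac{58}{-30 + 26}\right) - 140\right) 59 = \left(\left(\left(-76\right) \frac{1}{21} + \frac{58}{-4}\right) - 140\right) 59 = \left(\left(- \frac{76}{21} + 58 \left(- \frac{1}{4}\right)\right) - 140\right) 59 = \left(\left(- \frac{76}{21} - \frac{29}{2}\right) - 140\right) 59 = \left(- \frac{761}{42} - 140\right) 59 = \left(- \frac{6641}{42}\right) 59 = - \frac{391819}{42}$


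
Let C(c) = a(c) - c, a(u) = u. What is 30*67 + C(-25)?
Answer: 2010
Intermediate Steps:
C(c) = 0 (C(c) = c - c = 0)
30*67 + C(-25) = 30*67 + 0 = 2010 + 0 = 2010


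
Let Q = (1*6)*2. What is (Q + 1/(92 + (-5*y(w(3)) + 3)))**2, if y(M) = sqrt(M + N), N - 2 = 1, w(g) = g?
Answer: 454499767/3150625 + 42638*sqrt(6)/3150625 ≈ 144.29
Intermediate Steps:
N = 3 (N = 2 + 1 = 3)
Q = 12 (Q = 6*2 = 12)
y(M) = sqrt(3 + M) (y(M) = sqrt(M + 3) = sqrt(3 + M))
(Q + 1/(92 + (-5*y(w(3)) + 3)))**2 = (12 + 1/(92 + (-5*sqrt(3 + 3) + 3)))**2 = (12 + 1/(92 + (-5*sqrt(6) + 3)))**2 = (12 + 1/(92 + (3 - 5*sqrt(6))))**2 = (12 + 1/(95 - 5*sqrt(6)))**2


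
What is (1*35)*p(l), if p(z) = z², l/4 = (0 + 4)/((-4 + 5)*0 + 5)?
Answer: 1792/5 ≈ 358.40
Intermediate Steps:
l = 16/5 (l = 4*((0 + 4)/((-4 + 5)*0 + 5)) = 4*(4/(1*0 + 5)) = 4*(4/(0 + 5)) = 4*(4/5) = 4*(4*(⅕)) = 4*(⅘) = 16/5 ≈ 3.2000)
(1*35)*p(l) = (1*35)*(16/5)² = 35*(256/25) = 1792/5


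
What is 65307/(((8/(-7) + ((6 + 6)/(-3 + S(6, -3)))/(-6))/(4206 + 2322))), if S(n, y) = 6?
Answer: -4476403008/19 ≈ -2.3560e+8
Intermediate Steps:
65307/(((8/(-7) + ((6 + 6)/(-3 + S(6, -3)))/(-6))/(4206 + 2322))) = 65307/(((8/(-7) + ((6 + 6)/(-3 + 6))/(-6))/(4206 + 2322))) = 65307/(((8*(-1/7) + (12/3)*(-1/6))/6528)) = 65307/(((-8/7 + (12*(1/3))*(-1/6))*(1/6528))) = 65307/(((-8/7 + 4*(-1/6))*(1/6528))) = 65307/(((-8/7 - 2/3)*(1/6528))) = 65307/((-38/21*1/6528)) = 65307/(-19/68544) = 65307*(-68544/19) = -4476403008/19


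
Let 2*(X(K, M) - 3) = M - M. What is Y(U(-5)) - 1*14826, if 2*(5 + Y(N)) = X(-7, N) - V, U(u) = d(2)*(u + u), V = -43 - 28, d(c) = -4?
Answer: -14794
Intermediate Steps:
X(K, M) = 3 (X(K, M) = 3 + (M - M)/2 = 3 + (½)*0 = 3 + 0 = 3)
V = -71
U(u) = -8*u (U(u) = -4*(u + u) = -8*u)
Y(N) = 32 (Y(N) = -5 + (3 - 1*(-71))/2 = -5 + (3 + 71)/2 = -5 + (½)*74 = -5 + 37 = 32)
Y(U(-5)) - 1*14826 = 32 - 1*14826 = 32 - 14826 = -14794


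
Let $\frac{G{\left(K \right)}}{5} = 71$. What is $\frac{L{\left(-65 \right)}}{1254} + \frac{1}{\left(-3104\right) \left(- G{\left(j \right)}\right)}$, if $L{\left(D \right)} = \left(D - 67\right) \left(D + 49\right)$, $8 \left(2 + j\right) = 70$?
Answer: $\frac{35261459}{20936480} \approx 1.6842$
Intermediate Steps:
$j = \frac{27}{4}$ ($j = -2 + \frac{1}{8} \cdot 70 = -2 + \frac{35}{4} = \frac{27}{4} \approx 6.75$)
$G{\left(K \right)} = 355$ ($G{\left(K \right)} = 5 \cdot 71 = 355$)
$L{\left(D \right)} = \left(-67 + D\right) \left(49 + D\right)$
$\frac{L{\left(-65 \right)}}{1254} + \frac{1}{\left(-3104\right) \left(- G{\left(j \right)}\right)} = \frac{-3283 + \left(-65\right)^{2} - -1170}{1254} + \frac{1}{\left(-3104\right) \left(\left(-1\right) 355\right)} = \left(-3283 + 4225 + 1170\right) \frac{1}{1254} - \frac{1}{3104 \left(-355\right)} = 2112 \cdot \frac{1}{1254} - - \frac{1}{1101920} = \frac{32}{19} + \frac{1}{1101920} = \frac{35261459}{20936480}$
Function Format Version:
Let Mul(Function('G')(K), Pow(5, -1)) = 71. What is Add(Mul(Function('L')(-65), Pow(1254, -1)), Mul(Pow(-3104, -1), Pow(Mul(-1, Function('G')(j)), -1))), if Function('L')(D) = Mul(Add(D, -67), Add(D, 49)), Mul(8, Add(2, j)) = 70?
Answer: Rational(35261459, 20936480) ≈ 1.6842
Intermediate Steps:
j = Rational(27, 4) (j = Add(-2, Mul(Rational(1, 8), 70)) = Add(-2, Rational(35, 4)) = Rational(27, 4) ≈ 6.7500)
Function('G')(K) = 355 (Function('G')(K) = Mul(5, 71) = 355)
Function('L')(D) = Mul(Add(-67, D), Add(49, D))
Add(Mul(Function('L')(-65), Pow(1254, -1)), Mul(Pow(-3104, -1), Pow(Mul(-1, Function('G')(j)), -1))) = Add(Mul(Add(-3283, Pow(-65, 2), Mul(-18, -65)), Pow(1254, -1)), Mul(Pow(-3104, -1), Pow(Mul(-1, 355), -1))) = Add(Mul(Add(-3283, 4225, 1170), Rational(1, 1254)), Mul(Rational(-1, 3104), Pow(-355, -1))) = Add(Mul(2112, Rational(1, 1254)), Mul(Rational(-1, 3104), Rational(-1, 355))) = Add(Rational(32, 19), Rational(1, 1101920)) = Rational(35261459, 20936480)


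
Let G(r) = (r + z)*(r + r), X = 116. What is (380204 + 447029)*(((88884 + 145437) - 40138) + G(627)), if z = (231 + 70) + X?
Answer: 1243628175647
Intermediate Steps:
z = 417 (z = (231 + 70) + 116 = 301 + 116 = 417)
G(r) = 2*r*(417 + r) (G(r) = (r + 417)*(r + r) = (417 + r)*(2*r) = 2*r*(417 + r))
(380204 + 447029)*(((88884 + 145437) - 40138) + G(627)) = (380204 + 447029)*(((88884 + 145437) - 40138) + 2*627*(417 + 627)) = 827233*((234321 - 40138) + 2*627*1044) = 827233*(194183 + 1309176) = 827233*1503359 = 1243628175647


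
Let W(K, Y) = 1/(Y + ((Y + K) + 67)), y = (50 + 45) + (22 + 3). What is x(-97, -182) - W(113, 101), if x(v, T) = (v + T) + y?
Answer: -60739/382 ≈ -159.00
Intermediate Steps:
y = 120 (y = 95 + 25 = 120)
x(v, T) = 120 + T + v (x(v, T) = (v + T) + 120 = (T + v) + 120 = 120 + T + v)
W(K, Y) = 1/(67 + K + 2*Y) (W(K, Y) = 1/(Y + ((K + Y) + 67)) = 1/(Y + (67 + K + Y)) = 1/(67 + K + 2*Y))
x(-97, -182) - W(113, 101) = (120 - 182 - 97) - 1/(67 + 113 + 2*101) = -159 - 1/(67 + 113 + 202) = -159 - 1/382 = -60739/382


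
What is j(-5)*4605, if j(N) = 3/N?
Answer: -2763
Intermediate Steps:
j(-5)*4605 = (3/(-5))*4605 = (3*(-1/5))*4605 = -3/5*4605 = -2763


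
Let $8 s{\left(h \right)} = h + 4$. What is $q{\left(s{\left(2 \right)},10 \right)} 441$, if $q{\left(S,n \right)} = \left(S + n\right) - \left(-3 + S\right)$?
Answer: $5733$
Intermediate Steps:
$s{\left(h \right)} = \frac{1}{2} + \frac{h}{8}$ ($s{\left(h \right)} = \frac{h + 4}{8} = \frac{4 + h}{8} = \frac{1}{2} + \frac{h}{8}$)
$q{\left(S,n \right)} = 3 + n$
$q{\left(s{\left(2 \right)},10 \right)} 441 = \left(3 + 10\right) 441 = 13 \cdot 441 = 5733$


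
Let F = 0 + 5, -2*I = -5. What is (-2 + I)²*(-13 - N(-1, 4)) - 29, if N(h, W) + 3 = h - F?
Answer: -30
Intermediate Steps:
I = 5/2 (I = -½*(-5) = 5/2 ≈ 2.5000)
F = 5
N(h, W) = -8 + h (N(h, W) = -3 + (h - 1*5) = -3 + (h - 5) = -3 + (-5 + h) = -8 + h)
(-2 + I)²*(-13 - N(-1, 4)) - 29 = (-2 + 5/2)²*(-13 - (-8 - 1)) - 29 = (½)²*(-13 - 1*(-9)) - 29 = (-13 + 9)/4 - 29 = (¼)*(-4) - 29 = -1 - 29 = -30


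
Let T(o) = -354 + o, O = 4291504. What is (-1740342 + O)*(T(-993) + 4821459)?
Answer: 12296886570144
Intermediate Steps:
(-1740342 + O)*(T(-993) + 4821459) = (-1740342 + 4291504)*((-354 - 993) + 4821459) = 2551162*(-1347 + 4821459) = 2551162*4820112 = 12296886570144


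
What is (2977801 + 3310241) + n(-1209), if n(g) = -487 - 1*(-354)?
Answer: 6287909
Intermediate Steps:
n(g) = -133 (n(g) = -487 + 354 = -133)
(2977801 + 3310241) + n(-1209) = (2977801 + 3310241) - 133 = 6288042 - 133 = 6287909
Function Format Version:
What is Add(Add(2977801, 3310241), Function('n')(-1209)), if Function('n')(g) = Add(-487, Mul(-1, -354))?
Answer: 6287909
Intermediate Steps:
Function('n')(g) = -133 (Function('n')(g) = Add(-487, 354) = -133)
Add(Add(2977801, 3310241), Function('n')(-1209)) = Add(Add(2977801, 3310241), -133) = Add(6288042, -133) = 6287909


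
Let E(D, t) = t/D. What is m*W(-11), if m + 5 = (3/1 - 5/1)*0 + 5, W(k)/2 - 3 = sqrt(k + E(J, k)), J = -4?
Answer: 0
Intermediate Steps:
W(k) = 6 + sqrt(3)*sqrt(k) (W(k) = 6 + 2*sqrt(k + k/(-4)) = 6 + 2*sqrt(k + k*(-1/4)) = 6 + 2*sqrt(k - k/4) = 6 + 2*sqrt(3*k/4) = 6 + 2*(sqrt(3)*sqrt(k)/2) = 6 + sqrt(3)*sqrt(k))
m = 0 (m = -5 + ((3/1 - 5/1)*0 + 5) = -5 + ((3*1 - 5*1)*0 + 5) = -5 + ((3 - 5)*0 + 5) = -5 + (-2*0 + 5) = -5 + (0 + 5) = -5 + 5 = 0)
m*W(-11) = 0*(6 + sqrt(3)*sqrt(-11)) = 0*(6 + sqrt(3)*(I*sqrt(11))) = 0*(6 + I*sqrt(33)) = 0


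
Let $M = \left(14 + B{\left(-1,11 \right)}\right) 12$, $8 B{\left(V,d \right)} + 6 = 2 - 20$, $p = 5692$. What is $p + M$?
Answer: $5824$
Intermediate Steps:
$B{\left(V,d \right)} = -3$ ($B{\left(V,d \right)} = - \frac{3}{4} + \frac{2 - 20}{8} = - \frac{3}{4} + \frac{1}{8} \left(-18\right) = - \frac{3}{4} - \frac{9}{4} = -3$)
$M = 132$ ($M = \left(14 - 3\right) 12 = 11 \cdot 12 = 132$)
$p + M = 5692 + 132 = 5824$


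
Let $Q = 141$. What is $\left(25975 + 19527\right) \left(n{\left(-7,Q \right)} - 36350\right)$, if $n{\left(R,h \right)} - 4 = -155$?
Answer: $-1660868502$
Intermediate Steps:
$n{\left(R,h \right)} = -151$ ($n{\left(R,h \right)} = 4 - 155 = -151$)
$\left(25975 + 19527\right) \left(n{\left(-7,Q \right)} - 36350\right) = \left(25975 + 19527\right) \left(-151 - 36350\right) = 45502 \left(-36501\right) = -1660868502$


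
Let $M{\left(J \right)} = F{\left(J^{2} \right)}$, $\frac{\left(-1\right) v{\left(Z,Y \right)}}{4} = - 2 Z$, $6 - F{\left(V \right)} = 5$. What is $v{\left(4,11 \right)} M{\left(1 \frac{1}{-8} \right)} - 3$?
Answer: $29$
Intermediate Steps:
$F{\left(V \right)} = 1$ ($F{\left(V \right)} = 6 - 5 = 1$)
$v{\left(Z,Y \right)} = 8 Z$ ($v{\left(Z,Y \right)} = - 4 \left(- 2 Z\right) = 8 Z$)
$M{\left(J \right)} = 1$
$v{\left(4,11 \right)} M{\left(1 \frac{1}{-8} \right)} - 3 = 8 \cdot 4 \cdot 1 - 3 = 32 \cdot 1 - 3 = 32 - 3 = 29$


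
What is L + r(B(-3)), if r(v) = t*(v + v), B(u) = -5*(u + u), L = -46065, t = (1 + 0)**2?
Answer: -46005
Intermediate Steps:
t = 1 (t = 1**2 = 1)
B(u) = -10*u
r(v) = 2*v (r(v) = 1*(v + v) = 1*(2*v) = 2*v)
L + r(B(-3)) = -46065 + 2*(-10*(-3)) = -46065 + 2*30 = -46065 + 60 = -46005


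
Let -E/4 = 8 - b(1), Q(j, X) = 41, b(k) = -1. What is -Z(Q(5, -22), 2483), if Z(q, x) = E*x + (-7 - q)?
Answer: 89436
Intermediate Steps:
E = -36 (E = -4*(8 - 1*(-1)) = -4*(8 + 1) = -4*9 = -36)
Z(q, x) = -7 - q - 36*x (Z(q, x) = -36*x + (-7 - q) = -7 - q - 36*x)
-Z(Q(5, -22), 2483) = -(-7 - 1*41 - 36*2483) = -(-7 - 41 - 89388) = -1*(-89436) = 89436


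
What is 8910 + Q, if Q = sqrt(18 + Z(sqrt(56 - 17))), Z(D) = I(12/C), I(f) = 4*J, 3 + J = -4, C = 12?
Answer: 8910 + I*sqrt(10) ≈ 8910.0 + 3.1623*I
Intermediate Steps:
J = -7 (J = -3 - 4 = -7)
I(f) = -28 (I(f) = 4*(-7) = -28)
Z(D) = -28
Q = I*sqrt(10) (Q = sqrt(18 - 28) = sqrt(-10) = I*sqrt(10) ≈ 3.1623*I)
8910 + Q = 8910 + I*sqrt(10)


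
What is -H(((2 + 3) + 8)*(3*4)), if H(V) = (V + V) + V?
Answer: -468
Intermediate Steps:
H(V) = 3*V (H(V) = 2*V + V = 3*V)
-H(((2 + 3) + 8)*(3*4)) = -3*((2 + 3) + 8)*(3*4) = -3*(5 + 8)*12 = -3*13*12 = -3*156 = -1*468 = -468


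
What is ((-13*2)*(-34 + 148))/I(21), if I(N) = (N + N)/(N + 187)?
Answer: -102752/7 ≈ -14679.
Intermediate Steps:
I(N) = 2*N/(187 + N) (I(N) = (2*N)/(187 + N) = 2*N/(187 + N))
((-13*2)*(-34 + 148))/I(21) = ((-13*2)*(-34 + 148))/((2*21/(187 + 21))) = (-26*114)/((2*21/208)) = -2964/(2*21*(1/208)) = -2964/21/104 = -2964*104/21 = -102752/7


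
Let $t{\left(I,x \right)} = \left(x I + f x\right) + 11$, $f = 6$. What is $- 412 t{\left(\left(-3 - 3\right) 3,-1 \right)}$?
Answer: $-9476$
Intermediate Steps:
$t{\left(I,x \right)} = 11 + 6 x + I x$ ($t{\left(I,x \right)} = \left(x I + 6 x\right) + 11 = \left(I x + 6 x\right) + 11 = \left(6 x + I x\right) + 11 = 11 + 6 x + I x$)
$- 412 t{\left(\left(-3 - 3\right) 3,-1 \right)} = - 412 \left(11 + 6 \left(-1\right) + \left(-3 - 3\right) 3 \left(-1\right)\right) = - 412 \left(11 - 6 + \left(-6\right) 3 \left(-1\right)\right) = - 412 \left(11 - 6 - -18\right) = - 412 \left(11 - 6 + 18\right) = \left(-412\right) 23 = -9476$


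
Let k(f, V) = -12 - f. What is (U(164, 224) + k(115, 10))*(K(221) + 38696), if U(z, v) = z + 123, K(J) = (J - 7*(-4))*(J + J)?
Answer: 23800640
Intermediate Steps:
K(J) = 2*J*(28 + J) (K(J) = (J + 28)*(2*J) = (28 + J)*(2*J) = 2*J*(28 + J))
U(z, v) = 123 + z
(U(164, 224) + k(115, 10))*(K(221) + 38696) = ((123 + 164) + (-12 - 1*115))*(2*221*(28 + 221) + 38696) = (287 + (-12 - 115))*(2*221*249 + 38696) = (287 - 127)*(110058 + 38696) = 160*148754 = 23800640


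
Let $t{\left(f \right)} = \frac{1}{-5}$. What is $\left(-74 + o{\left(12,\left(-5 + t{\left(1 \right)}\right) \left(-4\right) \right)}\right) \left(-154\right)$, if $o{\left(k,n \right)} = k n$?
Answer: $- \frac{135212}{5} \approx -27042.0$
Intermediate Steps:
$t{\left(f \right)} = - \frac{1}{5}$
$\left(-74 + o{\left(12,\left(-5 + t{\left(1 \right)}\right) \left(-4\right) \right)}\right) \left(-154\right) = \left(-74 + 12 \left(-5 - \frac{1}{5}\right) \left(-4\right)\right) \left(-154\right) = \left(-74 + 12 \left(\left(- \frac{26}{5}\right) \left(-4\right)\right)\right) \left(-154\right) = \left(-74 + 12 \cdot \frac{104}{5}\right) \left(-154\right) = \left(-74 + \frac{1248}{5}\right) \left(-154\right) = \frac{878}{5} \left(-154\right) = - \frac{135212}{5}$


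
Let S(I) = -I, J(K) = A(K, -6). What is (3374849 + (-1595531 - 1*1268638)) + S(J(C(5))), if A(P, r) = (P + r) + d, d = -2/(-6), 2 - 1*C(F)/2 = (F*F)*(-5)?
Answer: 1531295/3 ≈ 5.1043e+5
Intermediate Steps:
C(F) = 4 + 10*F**2 (C(F) = 4 - 2*F*F*(-5) = 4 - 2*F**2*(-5) = 4 - (-10)*F**2 = 4 + 10*F**2)
d = 1/3 (d = -2*(-1/6) = 1/3 ≈ 0.33333)
A(P, r) = 1/3 + P + r (A(P, r) = (P + r) + 1/3 = 1/3 + P + r)
J(K) = -17/3 + K (J(K) = 1/3 + K - 6 = -17/3 + K)
(3374849 + (-1595531 - 1*1268638)) + S(J(C(5))) = (3374849 + (-1595531 - 1*1268638)) - (-17/3 + (4 + 10*5**2)) = (3374849 + (-1595531 - 1268638)) - (-17/3 + (4 + 10*25)) = (3374849 - 2864169) - (-17/3 + (4 + 250)) = 510680 - (-17/3 + 254) = 510680 - 1*745/3 = 510680 - 745/3 = 1531295/3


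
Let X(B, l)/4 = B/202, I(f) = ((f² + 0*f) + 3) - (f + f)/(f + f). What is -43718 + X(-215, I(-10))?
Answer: -4415948/101 ≈ -43722.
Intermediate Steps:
I(f) = 2 + f² (I(f) = ((f² + 0) + 3) - 2*f/(2*f) = (f² + 3) - 2*f*1/(2*f) = (3 + f²) - 1*1 = (3 + f²) - 1 = 2 + f²)
X(B, l) = 2*B/101 (X(B, l) = 4*(B/202) = 2*B/101)
-43718 + X(-215, I(-10)) = -43718 + (2/101)*(-215) = -43718 - 430/101 = -4415948/101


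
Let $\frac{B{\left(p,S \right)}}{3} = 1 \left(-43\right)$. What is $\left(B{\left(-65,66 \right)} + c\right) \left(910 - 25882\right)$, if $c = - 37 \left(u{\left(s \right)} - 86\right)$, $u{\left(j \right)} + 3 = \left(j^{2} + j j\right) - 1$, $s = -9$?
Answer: $69746796$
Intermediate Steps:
$u{\left(j \right)} = -4 + 2 j^{2}$ ($u{\left(j \right)} = -3 - \left(1 - j^{2} - j j\right) = -3 + \left(\left(j^{2} + j^{2}\right) - 1\right) = -3 + \left(2 j^{2} - 1\right) = -3 + \left(-1 + 2 j^{2}\right) = -4 + 2 j^{2}$)
$B{\left(p,S \right)} = -129$ ($B{\left(p,S \right)} = 3 \cdot 1 \left(-43\right) = 3 \left(-43\right) = -129$)
$c = -2664$ ($c = - 37 \left(\left(-4 + 2 \left(-9\right)^{2}\right) - 86\right) = - 37 \left(\left(-4 + 2 \cdot 81\right) - 86\right) = - 37 \left(\left(-4 + 162\right) - 86\right) = - 37 \left(158 - 86\right) = \left(-37\right) 72 = -2664$)
$\left(B{\left(-65,66 \right)} + c\right) \left(910 - 25882\right) = \left(-129 - 2664\right) \left(910 - 25882\right) = \left(-2793\right) \left(-24972\right) = 69746796$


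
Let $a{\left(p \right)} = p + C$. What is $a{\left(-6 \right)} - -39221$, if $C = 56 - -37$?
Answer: $39308$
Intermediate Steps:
$C = 93$ ($C = 56 + \left(-9 + 46\right) = 56 + 37 = 93$)
$a{\left(p \right)} = 93 + p$ ($a{\left(p \right)} = p + 93 = 93 + p$)
$a{\left(-6 \right)} - -39221 = \left(93 - 6\right) - -39221 = 87 + 39221 = 39308$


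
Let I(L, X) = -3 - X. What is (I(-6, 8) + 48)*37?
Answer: 1369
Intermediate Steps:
(I(-6, 8) + 48)*37 = ((-3 - 1*8) + 48)*37 = ((-3 - 8) + 48)*37 = (-11 + 48)*37 = 37*37 = 1369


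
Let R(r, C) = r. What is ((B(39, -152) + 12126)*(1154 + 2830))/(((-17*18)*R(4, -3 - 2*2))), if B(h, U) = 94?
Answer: -2028520/51 ≈ -39775.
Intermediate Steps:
((B(39, -152) + 12126)*(1154 + 2830))/(((-17*18)*R(4, -3 - 2*2))) = ((94 + 12126)*(1154 + 2830))/((-17*18*4)) = (12220*3984)/((-306*4)) = 48684480/(-1224) = 48684480*(-1/1224) = -2028520/51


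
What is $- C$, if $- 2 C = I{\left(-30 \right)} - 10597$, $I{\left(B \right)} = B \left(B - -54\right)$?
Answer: $- \frac{11317}{2} \approx -5658.5$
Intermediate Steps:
$I{\left(B \right)} = B \left(54 + B\right)$ ($I{\left(B \right)} = B \left(B + \left(-58 + 112\right)\right) = B \left(B + 54\right) = B \left(54 + B\right)$)
$C = \frac{11317}{2}$ ($C = - \frac{- 30 \left(54 - 30\right) - 10597}{2} = - \frac{\left(-30\right) 24 - 10597}{2} = - \frac{-720 - 10597}{2} = \left(- \frac{1}{2}\right) \left(-11317\right) = \frac{11317}{2} \approx 5658.5$)
$- C = \left(-1\right) \frac{11317}{2} = - \frac{11317}{2}$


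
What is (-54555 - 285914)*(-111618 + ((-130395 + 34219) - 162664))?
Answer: 126129464802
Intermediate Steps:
(-54555 - 285914)*(-111618 + ((-130395 + 34219) - 162664)) = -340469*(-111618 + (-96176 - 162664)) = -340469*(-111618 - 258840) = -340469*(-370458) = 126129464802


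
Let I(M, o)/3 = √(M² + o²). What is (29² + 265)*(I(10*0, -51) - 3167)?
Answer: -3333484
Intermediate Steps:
I(M, o) = 3*√(M² + o²)
(29² + 265)*(I(10*0, -51) - 3167) = (29² + 265)*(3*√((10*0)² + (-51)²) - 3167) = (841 + 265)*(3*√(0² + 2601) - 3167) = 1106*(3*√(0 + 2601) - 3167) = 1106*(3*√2601 - 3167) = 1106*(3*51 - 3167) = 1106*(153 - 3167) = 1106*(-3014) = -3333484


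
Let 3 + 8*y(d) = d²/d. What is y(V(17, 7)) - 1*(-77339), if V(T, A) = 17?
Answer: 309363/4 ≈ 77341.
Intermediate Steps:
y(d) = -3/8 + d/8 (y(d) = -3/8 + (d²/d)/8 = -3/8 + d/8)
y(V(17, 7)) - 1*(-77339) = (-3/8 + (⅛)*17) - 1*(-77339) = (-3/8 + 17/8) + 77339 = 7/4 + 77339 = 309363/4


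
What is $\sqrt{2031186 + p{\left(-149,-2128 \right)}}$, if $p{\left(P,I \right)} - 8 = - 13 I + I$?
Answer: $13 \sqrt{12170} \approx 1434.1$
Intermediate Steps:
$p{\left(P,I \right)} = 8 - 12 I$ ($p{\left(P,I \right)} = 8 + \left(- 13 I + I\right) = 8 - 12 I$)
$\sqrt{2031186 + p{\left(-149,-2128 \right)}} = \sqrt{2031186 + \left(8 - -25536\right)} = \sqrt{2031186 + \left(8 + 25536\right)} = \sqrt{2031186 + 25544} = \sqrt{2056730} = 13 \sqrt{12170}$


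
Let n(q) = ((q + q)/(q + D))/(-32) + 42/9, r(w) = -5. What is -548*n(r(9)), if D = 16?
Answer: -339623/132 ≈ -2572.9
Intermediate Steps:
n(q) = 14/3 - q/(16*(16 + q)) (n(q) = ((q + q)/(q + 16))/(-32) + 42/9 = ((2*q)/(16 + q))*(-1/32) + 42*(⅑) = (2*q/(16 + q))*(-1/32) + 14/3 = -q/(16*(16 + q)) + 14/3 = 14/3 - q/(16*(16 + q)))
-548*n(r(9)) = -137*(3584 + 221*(-5))/(12*(16 - 5)) = -137*(3584 - 1105)/(12*11) = -137*2479/(12*11) = -548*2479/528 = -339623/132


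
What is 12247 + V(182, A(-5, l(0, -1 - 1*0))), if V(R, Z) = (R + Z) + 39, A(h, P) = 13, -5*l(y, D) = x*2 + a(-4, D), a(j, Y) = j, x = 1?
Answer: 12481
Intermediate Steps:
l(y, D) = ⅖ (l(y, D) = -(1*2 - 4)/5 = -(2 - 4)/5 = -⅕*(-2) = ⅖)
V(R, Z) = 39 + R + Z
12247 + V(182, A(-5, l(0, -1 - 1*0))) = 12247 + (39 + 182 + 13) = 12247 + 234 = 12481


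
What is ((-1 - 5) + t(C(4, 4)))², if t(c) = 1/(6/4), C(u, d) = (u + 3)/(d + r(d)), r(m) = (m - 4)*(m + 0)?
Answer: 256/9 ≈ 28.444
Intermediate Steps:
r(m) = m*(-4 + m) (r(m) = (-4 + m)*m = m*(-4 + m))
C(u, d) = (3 + u)/(d + d*(-4 + d)) (C(u, d) = (u + 3)/(d + d*(-4 + d)) = (3 + u)/(d + d*(-4 + d)))
t(c) = ⅔ (t(c) = 1/(6*(¼)) = 1/(3/2) = ⅔)
((-1 - 5) + t(C(4, 4)))² = ((-1 - 5) + ⅔)² = (-6 + ⅔)² = (-16/3)² = 256/9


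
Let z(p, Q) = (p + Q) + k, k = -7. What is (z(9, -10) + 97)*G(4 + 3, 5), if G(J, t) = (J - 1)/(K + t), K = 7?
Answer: 89/2 ≈ 44.500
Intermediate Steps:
z(p, Q) = -7 + Q + p (z(p, Q) = (p + Q) - 7 = (Q + p) - 7 = -7 + Q + p)
G(J, t) = (-1 + J)/(7 + t) (G(J, t) = (J - 1)/(7 + t) = (-1 + J)/(7 + t))
(z(9, -10) + 97)*G(4 + 3, 5) = ((-7 - 10 + 9) + 97)*((-1 + (4 + 3))/(7 + 5)) = (-8 + 97)*((-1 + 7)/12) = 89*((1/12)*6) = 89*(½) = 89/2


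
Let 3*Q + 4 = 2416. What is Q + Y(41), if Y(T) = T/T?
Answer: 805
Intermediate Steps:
Q = 804 (Q = -4/3 + (⅓)*2416 = -4/3 + 2416/3 = 804)
Y(T) = 1
Q + Y(41) = 804 + 1 = 805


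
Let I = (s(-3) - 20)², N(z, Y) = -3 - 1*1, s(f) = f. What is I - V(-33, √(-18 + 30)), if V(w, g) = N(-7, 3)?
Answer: 533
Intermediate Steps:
N(z, Y) = -4 (N(z, Y) = -3 - 1 = -4)
V(w, g) = -4
I = 529 (I = (-3 - 20)² = (-23)² = 529)
I - V(-33, √(-18 + 30)) = 529 - 1*(-4) = 529 + 4 = 533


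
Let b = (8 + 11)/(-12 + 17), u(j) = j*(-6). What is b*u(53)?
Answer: -6042/5 ≈ -1208.4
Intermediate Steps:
u(j) = -6*j
b = 19/5 ≈ 3.8000
b*u(53) = 19*(-6*53)/5 = (19/5)*(-318) = -6042/5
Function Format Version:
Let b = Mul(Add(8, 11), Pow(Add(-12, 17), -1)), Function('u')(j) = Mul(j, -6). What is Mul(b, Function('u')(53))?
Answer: Rational(-6042, 5) ≈ -1208.4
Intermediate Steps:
Function('u')(j) = Mul(-6, j)
b = Rational(19, 5) (b = Mul(19, Pow(5, -1)) = Mul(19, Rational(1, 5)) = Rational(19, 5) ≈ 3.8000)
Mul(b, Function('u')(53)) = Mul(Rational(19, 5), Mul(-6, 53)) = Mul(Rational(19, 5), -318) = Rational(-6042, 5)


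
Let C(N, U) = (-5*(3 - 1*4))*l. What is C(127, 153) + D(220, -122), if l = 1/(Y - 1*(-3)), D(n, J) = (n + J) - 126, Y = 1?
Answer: -107/4 ≈ -26.750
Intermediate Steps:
D(n, J) = -126 + J + n (D(n, J) = (J + n) - 126 = -126 + J + n)
l = 1/4 (l = 1/(1 - 1*(-3)) = 1/(1 + 3) = 1/4 ≈ 0.25000)
C(N, U) = 5/4 (C(N, U) = -5*(3 - 1*4)*(1/4) = -5*(3 - 4)*(1/4) = -5*(-1)*(1/4) = 5*(1/4) = 5/4)
C(127, 153) + D(220, -122) = 5/4 + (-126 - 122 + 220) = 5/4 - 28 = -107/4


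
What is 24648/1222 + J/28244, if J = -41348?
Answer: 6207989/331867 ≈ 18.706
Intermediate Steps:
24648/1222 + J/28244 = 24648/1222 - 41348/28244 = 24648*(1/1222) - 41348*1/28244 = 948/47 - 10337/7061 = 6207989/331867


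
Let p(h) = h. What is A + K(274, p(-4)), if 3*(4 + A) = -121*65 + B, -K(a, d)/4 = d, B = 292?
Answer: -7537/3 ≈ -2512.3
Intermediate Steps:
K(a, d) = -4*d
A = -7585/3 (A = -4 + (-121*65 + 292)/3 = -4 + (-7865 + 292)/3 = -4 + (⅓)*(-7573) = -4 - 7573/3 = -7585/3 ≈ -2528.3)
A + K(274, p(-4)) = -7585/3 - 4*(-4) = -7585/3 + 16 = -7537/3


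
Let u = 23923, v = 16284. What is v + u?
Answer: 40207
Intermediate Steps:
v + u = 16284 + 23923 = 40207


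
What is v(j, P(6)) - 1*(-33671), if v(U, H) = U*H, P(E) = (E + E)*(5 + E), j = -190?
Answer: 8591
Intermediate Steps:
P(E) = 2*E*(5 + E) (P(E) = (2*E)*(5 + E) = 2*E*(5 + E))
v(U, H) = H*U
v(j, P(6)) - 1*(-33671) = (2*6*(5 + 6))*(-190) - 1*(-33671) = (2*6*11)*(-190) + 33671 = 132*(-190) + 33671 = -25080 + 33671 = 8591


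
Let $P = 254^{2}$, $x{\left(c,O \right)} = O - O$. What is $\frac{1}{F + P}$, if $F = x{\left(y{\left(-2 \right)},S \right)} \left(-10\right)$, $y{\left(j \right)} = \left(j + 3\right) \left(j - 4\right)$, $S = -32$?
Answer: $\frac{1}{64516} \approx 1.55 \cdot 10^{-5}$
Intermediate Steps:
$y{\left(j \right)} = \left(-4 + j\right) \left(3 + j\right)$ ($y{\left(j \right)} = \left(3 + j\right) \left(-4 + j\right) = \left(-4 + j\right) \left(3 + j\right)$)
$x{\left(c,O \right)} = 0$
$F = 0$ ($F = 0 \left(-10\right) = 0$)
$P = 64516$
$\frac{1}{F + P} = \frac{1}{0 + 64516} = \frac{1}{64516}$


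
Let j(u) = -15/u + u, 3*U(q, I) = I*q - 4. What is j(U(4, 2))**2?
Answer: 14161/144 ≈ 98.340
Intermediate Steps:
U(q, I) = -4/3 + I*q/3 (U(q, I) = (I*q - 4)/3 = (-4 + I*q)/3 = -4/3 + I*q/3)
j(u) = u - 15/u
j(U(4, 2))**2 = ((-4/3 + (1/3)*2*4) - 15/(-4/3 + (1/3)*2*4))**2 = ((-4/3 + 8/3) - 15/(-4/3 + 8/3))**2 = (4/3 - 15/4/3)**2 = (4/3 - 15*3/4)**2 = (4/3 - 45/4)**2 = (-119/12)**2 = 14161/144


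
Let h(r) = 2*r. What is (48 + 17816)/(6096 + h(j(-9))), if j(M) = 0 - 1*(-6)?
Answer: 4466/1527 ≈ 2.9247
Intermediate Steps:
j(M) = 6 (j(M) = 0 + 6 = 6)
(48 + 17816)/(6096 + h(j(-9))) = (48 + 17816)/(6096 + 2*6) = 17864/(6096 + 12) = 17864/6108 = 17864*(1/6108) = 4466/1527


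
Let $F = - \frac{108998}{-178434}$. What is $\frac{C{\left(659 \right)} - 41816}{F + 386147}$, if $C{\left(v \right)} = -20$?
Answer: $- \frac{1866241206}{17225465699} \approx -0.10834$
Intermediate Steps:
$F = \frac{54499}{89217}$ ($F = \left(-108998\right) \left(- \frac{1}{178434}\right) = \frac{54499}{89217} \approx 0.61086$)
$\frac{C{\left(659 \right)} - 41816}{F + 386147} = \frac{-20 - 41816}{\frac{54499}{89217} + 386147} = - \frac{41836}{\frac{34450931398}{89217}} = \left(-41836\right) \frac{89217}{34450931398} = - \frac{1866241206}{17225465699}$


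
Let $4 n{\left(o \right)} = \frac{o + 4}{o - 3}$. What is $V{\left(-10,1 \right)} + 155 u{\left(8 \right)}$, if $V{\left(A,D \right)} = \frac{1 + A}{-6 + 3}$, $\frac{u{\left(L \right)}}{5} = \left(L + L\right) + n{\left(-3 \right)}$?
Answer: $\frac{296897}{24} \approx 12371.0$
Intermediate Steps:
$n{\left(o \right)} = \frac{4 + o}{4 \left(-3 + o\right)}$ ($n{\left(o \right)} = \frac{\left(o + 4\right) \frac{1}{o - 3}}{4} = \frac{\left(4 + o\right) \frac{1}{-3 + o}}{4} = \frac{\frac{1}{-3 + o} \left(4 + o\right)}{4} = \frac{4 + o}{4 \left(-3 + o\right)}$)
$u{\left(L \right)} = - \frac{5}{24} + 10 L$ ($u{\left(L \right)} = 5 \left(\left(L + L\right) + \frac{4 - 3}{4 \left(-3 - 3\right)}\right) = 5 \left(2 L + \frac{1}{4} \frac{1}{-6} \cdot 1\right) = 5 \left(2 L + \frac{1}{4} \left(- \frac{1}{6}\right) 1\right) = 5 \left(2 L - \frac{1}{24}\right) = 5 \left(- \frac{1}{24} + 2 L\right) = - \frac{5}{24} + 10 L$)
$V{\left(A,D \right)} = - \frac{1}{3} - \frac{A}{3}$ ($V{\left(A,D \right)} = \frac{1 + A}{-3} = \left(1 + A\right) \left(- \frac{1}{3}\right) = - \frac{1}{3} - \frac{A}{3}$)
$V{\left(-10,1 \right)} + 155 u{\left(8 \right)} = \left(- \frac{1}{3} - - \frac{10}{3}\right) + 155 \left(- \frac{5}{24} + 10 \cdot 8\right) = \left(- \frac{1}{3} + \frac{10}{3}\right) + 155 \left(- \frac{5}{24} + 80\right) = 3 + 155 \cdot \frac{1915}{24} = 3 + \frac{296825}{24} = \frac{296897}{24}$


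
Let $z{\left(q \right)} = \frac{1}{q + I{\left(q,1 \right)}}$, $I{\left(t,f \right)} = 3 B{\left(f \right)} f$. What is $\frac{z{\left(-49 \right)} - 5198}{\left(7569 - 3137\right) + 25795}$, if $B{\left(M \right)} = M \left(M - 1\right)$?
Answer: $- \frac{254703}{1481123} \approx -0.17197$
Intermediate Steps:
$B{\left(M \right)} = M \left(-1 + M\right)$
$I{\left(t,f \right)} = 3 f^{2} \left(-1 + f\right)$ ($I{\left(t,f \right)} = 3 f \left(-1 + f\right) f = 3 f^{2} \left(-1 + f\right)$)
$z{\left(q \right)} = \frac{1}{q}$ ($z{\left(q \right)} = \frac{1}{q + 3 \cdot 1^{2} \left(-1 + 1\right)} = \frac{1}{q + 3 \cdot 1 \cdot 0} = \frac{1}{q + 0} = \frac{1}{q}$)
$\frac{z{\left(-49 \right)} - 5198}{\left(7569 - 3137\right) + 25795} = \frac{\frac{1}{-49} - 5198}{\left(7569 - 3137\right) + 25795} = \frac{- \frac{1}{49} - 5198}{4432 + 25795} = - \frac{254703}{49 \cdot 30227} = \left(- \frac{254703}{49}\right) \frac{1}{30227} = - \frac{254703}{1481123}$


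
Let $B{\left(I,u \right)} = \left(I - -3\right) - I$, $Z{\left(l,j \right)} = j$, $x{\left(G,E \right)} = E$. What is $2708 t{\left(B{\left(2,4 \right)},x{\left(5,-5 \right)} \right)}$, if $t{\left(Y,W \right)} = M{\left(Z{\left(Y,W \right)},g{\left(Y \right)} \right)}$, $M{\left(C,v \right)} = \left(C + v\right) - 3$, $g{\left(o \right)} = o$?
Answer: $-13540$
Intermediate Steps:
$M{\left(C,v \right)} = -3 + C + v$
$B{\left(I,u \right)} = 3$ ($B{\left(I,u \right)} = \left(I + 3\right) - I = \left(3 + I\right) - I = 3$)
$t{\left(Y,W \right)} = -3 + W + Y$
$2708 t{\left(B{\left(2,4 \right)},x{\left(5,-5 \right)} \right)} = 2708 \left(-3 - 5 + 3\right) = 2708 \left(-5\right) = -13540$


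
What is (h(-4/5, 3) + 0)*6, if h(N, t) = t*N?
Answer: -72/5 ≈ -14.400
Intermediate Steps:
h(N, t) = N*t
(h(-4/5, 3) + 0)*6 = (-4/5*3 + 0)*6 = (-4*⅕*3 + 0)*6 = (-⅘*3 + 0)*6 = (-12/5 + 0)*6 = -12/5*6 = -72/5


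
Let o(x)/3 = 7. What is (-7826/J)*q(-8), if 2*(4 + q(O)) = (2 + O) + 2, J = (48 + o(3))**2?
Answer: 15652/1587 ≈ 9.8626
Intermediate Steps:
o(x) = 21 (o(x) = 3*7 = 21)
J = 4761 (J = (48 + 21)**2 = 69**2 = 4761)
q(O) = -2 + O/2 (q(O) = -4 + ((2 + O) + 2)/2 = -4 + (4 + O)/2 = -4 + (2 + O/2) = -2 + O/2)
(-7826/J)*q(-8) = (-7826/4761)*(-2 + (1/2)*(-8)) = (-7826*1/4761)*(-2 - 4) = -7826/4761*(-6) = 15652/1587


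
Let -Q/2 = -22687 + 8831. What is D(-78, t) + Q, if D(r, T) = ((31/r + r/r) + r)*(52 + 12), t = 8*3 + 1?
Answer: 887584/39 ≈ 22759.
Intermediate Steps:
t = 25 (t = 24 + 1 = 25)
Q = 27712 (Q = -2*(-22687 + 8831) = -2*(-13856) = 27712)
D(r, T) = 64 + 64*r + 1984/r (D(r, T) = ((31/r + 1) + r)*64 = ((1 + 31/r) + r)*64 = (1 + r + 31/r)*64 = 64 + 64*r + 1984/r)
D(-78, t) + Q = (64 + 64*(-78) + 1984/(-78)) + 27712 = (64 - 4992 + 1984*(-1/78)) + 27712 = (64 - 4992 - 992/39) + 27712 = -193184/39 + 27712 = 887584/39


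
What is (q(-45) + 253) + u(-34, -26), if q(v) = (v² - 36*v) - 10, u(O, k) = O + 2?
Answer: 3856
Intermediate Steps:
u(O, k) = 2 + O
q(v) = -10 + v² - 36*v
(q(-45) + 253) + u(-34, -26) = ((-10 + (-45)² - 36*(-45)) + 253) + (2 - 34) = ((-10 + 2025 + 1620) + 253) - 32 = (3635 + 253) - 32 = 3888 - 32 = 3856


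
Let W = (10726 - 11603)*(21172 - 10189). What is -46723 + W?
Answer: -9678814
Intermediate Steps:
W = -9632091 (W = -877*10983 = -9632091)
-46723 + W = -46723 - 9632091 = -9678814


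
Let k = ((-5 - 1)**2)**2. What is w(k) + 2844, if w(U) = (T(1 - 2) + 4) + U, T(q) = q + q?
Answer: 4142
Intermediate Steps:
T(q) = 2*q
k = 1296 (k = ((-6)**2)**2 = 36**2 = 1296)
w(U) = 2 + U (w(U) = (2*(1 - 2) + 4) + U = (2*(-1) + 4) + U = (-2 + 4) + U = 2 + U)
w(k) + 2844 = (2 + 1296) + 2844 = 1298 + 2844 = 4142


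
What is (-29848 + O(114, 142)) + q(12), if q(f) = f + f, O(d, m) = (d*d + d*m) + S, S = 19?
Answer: -621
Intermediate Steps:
O(d, m) = 19 + d² + d*m (O(d, m) = (d*d + d*m) + 19 = (d² + d*m) + 19 = 19 + d² + d*m)
q(f) = 2*f
(-29848 + O(114, 142)) + q(12) = (-29848 + (19 + 114² + 114*142)) + 2*12 = (-29848 + (19 + 12996 + 16188)) + 24 = (-29848 + 29203) + 24 = -645 + 24 = -621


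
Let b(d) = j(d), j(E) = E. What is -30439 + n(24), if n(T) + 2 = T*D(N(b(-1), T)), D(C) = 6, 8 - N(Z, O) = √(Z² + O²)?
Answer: -30297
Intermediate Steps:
b(d) = d
N(Z, O) = 8 - √(O² + Z²) (N(Z, O) = 8 - √(Z² + O²) = 8 - √(O² + Z²))
n(T) = -2 + 6*T (n(T) = -2 + T*6 = -2 + 6*T)
-30439 + n(24) = -30439 + (-2 + 6*24) = -30439 + (-2 + 144) = -30439 + 142 = -30297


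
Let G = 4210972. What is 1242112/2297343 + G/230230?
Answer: 4980009246578/264458639445 ≈ 18.831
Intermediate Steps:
1242112/2297343 + G/230230 = 1242112/2297343 + 4210972/230230 = 1242112*(1/2297343) + 4210972*(1/230230) = 1242112/2297343 + 2105486/115115 = 4980009246578/264458639445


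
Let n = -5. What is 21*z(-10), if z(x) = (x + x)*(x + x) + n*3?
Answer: 8085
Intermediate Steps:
z(x) = -15 + 4*x² (z(x) = (x + x)*(x + x) - 5*3 = (2*x)*(2*x) - 15 = 4*x² - 15 = -15 + 4*x²)
21*z(-10) = 21*(-15 + 4*(-10)²) = 21*(-15 + 4*100) = 21*(-15 + 400) = 21*385 = 8085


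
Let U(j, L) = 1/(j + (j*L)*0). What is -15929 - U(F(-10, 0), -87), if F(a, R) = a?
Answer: -159289/10 ≈ -15929.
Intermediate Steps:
U(j, L) = 1/j (U(j, L) = 1/(j + (L*j)*0) = 1/(j + 0) = 1/j)
-15929 - U(F(-10, 0), -87) = -15929 - 1/(-10) = -15929 - 1*(-⅒) = -15929 + ⅒ = -159289/10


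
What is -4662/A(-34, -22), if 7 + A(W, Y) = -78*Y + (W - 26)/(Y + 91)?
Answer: -107226/39287 ≈ -2.7293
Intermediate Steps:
A(W, Y) = -7 - 78*Y + (-26 + W)/(91 + Y) (A(W, Y) = -7 + (-78*Y + (W - 26)/(Y + 91)) = -7 + (-78*Y + (-26 + W)/(91 + Y)) = -7 - 78*Y + (-26 + W)/(91 + Y))
-4662/A(-34, -22) = -4662*(91 - 22)/(-663 - 34 - 7105*(-22) - 78*(-22)²) = -4662*69/(-663 - 34 + 156310 - 78*484) = -4662*69/(-663 - 34 + 156310 - 37752) = -4662/((1/69)*117861) = -4662/39287/23 = -4662*23/39287 = -107226/39287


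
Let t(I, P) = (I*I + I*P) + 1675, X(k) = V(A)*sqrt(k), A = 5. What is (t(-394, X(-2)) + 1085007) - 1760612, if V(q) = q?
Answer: -518694 - 1970*I*sqrt(2) ≈ -5.1869e+5 - 2786.0*I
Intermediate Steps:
X(k) = 5*sqrt(k)
t(I, P) = 1675 + I**2 + I*P (t(I, P) = (I**2 + I*P) + 1675 = 1675 + I**2 + I*P)
(t(-394, X(-2)) + 1085007) - 1760612 = ((1675 + (-394)**2 - 1970*sqrt(-2)) + 1085007) - 1760612 = ((1675 + 155236 - 1970*I*sqrt(2)) + 1085007) - 1760612 = ((156911 - 1970*I*sqrt(2)) + 1085007) - 1760612 = (1241918 - 1970*I*sqrt(2)) - 1760612 = -518694 - 1970*I*sqrt(2)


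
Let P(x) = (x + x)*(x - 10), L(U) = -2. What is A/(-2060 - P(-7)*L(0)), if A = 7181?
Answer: -7181/1584 ≈ -4.5335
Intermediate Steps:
P(x) = 2*x*(-10 + x) (P(x) = (2*x)*(-10 + x) = 2*x*(-10 + x))
A/(-2060 - P(-7)*L(0)) = 7181/(-2060 - 2*(-7)*(-10 - 7)*(-2)) = 7181/(-2060 - 2*(-7)*(-17)*(-2)) = 7181/(-2060 - 238*(-2)) = 7181/(-2060 - 1*(-476)) = 7181/(-2060 + 476) = 7181/(-1584) = 7181*(-1/1584) = -7181/1584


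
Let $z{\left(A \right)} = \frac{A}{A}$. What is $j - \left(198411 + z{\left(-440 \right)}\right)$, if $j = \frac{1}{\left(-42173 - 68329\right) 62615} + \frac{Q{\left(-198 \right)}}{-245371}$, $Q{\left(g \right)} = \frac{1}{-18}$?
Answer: $- \frac{24060888215535416989}{121267303467345} \approx -1.9841 \cdot 10^{5}$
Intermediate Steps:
$Q{\left(g \right)} = - \frac{1}{18}$
$j = \frac{27439151}{121267303467345}$ ($j = \frac{1}{\left(-42173 - 68329\right) 62615} - \frac{1}{18 \left(-245371\right)} = \frac{1}{-110502} \cdot \frac{1}{62615} - - \frac{1}{4416678} = \left(- \frac{1}{110502}\right) \frac{1}{62615} + \frac{1}{4416678} = - \frac{1}{6919082730} + \frac{1}{4416678} = \frac{27439151}{121267303467345} \approx 2.2627 \cdot 10^{-7}$)
$z{\left(A \right)} = 1$
$j - \left(198411 + z{\left(-440 \right)}\right) = \frac{27439151}{121267303467345} - \left(198411 + 1\right) = \frac{27439151}{121267303467345} - 198412 = - \frac{24060888215535416989}{121267303467345}$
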